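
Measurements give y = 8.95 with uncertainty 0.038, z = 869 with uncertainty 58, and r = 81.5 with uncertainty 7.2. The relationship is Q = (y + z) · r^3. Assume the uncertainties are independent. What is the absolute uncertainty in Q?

Let u = y + z = 878. δu = √(δy² + δz²) = √(0.00144 + 3360) = 58.0, so δu/u = 0.0661.
Q is then a monomial in u, r:
δQ/Q = √((δu/u)² + (3·δr/r)²) = √(0.00436 + 0.0702) = 0.273
Q = 4.75e+08, so δQ = 0.273 × 4.75e+08 = 1.3e+08.

1.3e+08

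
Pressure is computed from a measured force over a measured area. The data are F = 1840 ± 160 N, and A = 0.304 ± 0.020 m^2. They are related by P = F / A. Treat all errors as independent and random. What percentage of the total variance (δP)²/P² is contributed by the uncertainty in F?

(δP/P)² = (1·δF/F)² + (-1·δA/A)²
  F term: (1×0.0870)² = 0.00756
  A term: (-1×0.0658)² = 0.00433
Total = 0.0119. Share from F = 0.00756/0.0119 = 0.636.

63.6%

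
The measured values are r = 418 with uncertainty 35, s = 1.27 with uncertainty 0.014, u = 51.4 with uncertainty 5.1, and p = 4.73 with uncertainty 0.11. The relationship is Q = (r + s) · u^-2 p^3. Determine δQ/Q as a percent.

Let w = r + s = 419. δw = √(δr² + δs²) = √(1220 + 0.000196) = 35.0, so δw/w = 0.0835.
Q is then a monomial in w, u, p:
δQ/Q = √((δw/w)² + (-2·δu/u)² + (3·δp/p)²) = √(0.00697 + 0.0394 + 0.00487) = 0.226

22.6%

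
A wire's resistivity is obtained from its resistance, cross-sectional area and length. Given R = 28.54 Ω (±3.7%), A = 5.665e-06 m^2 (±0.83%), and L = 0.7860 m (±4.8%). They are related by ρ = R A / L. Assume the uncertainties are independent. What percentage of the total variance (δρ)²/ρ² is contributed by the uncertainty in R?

36.6%

(δρ/ρ)² = (1·δR/R)² + (1·δA/A)² + (-1·δL/L)²
  R term: (1×0.0370)² = 0.00137
  A term: (1×0.00830)² = 6.89e-05
  L term: (-1×0.0480)² = 0.00230
Total = 0.00374. Share from R = 0.00137/0.00374 = 0.366.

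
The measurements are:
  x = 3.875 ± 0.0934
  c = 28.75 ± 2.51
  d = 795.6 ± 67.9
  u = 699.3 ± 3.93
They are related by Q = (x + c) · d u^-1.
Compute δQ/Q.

Let w = x + c = 32.62. δw = √(δx² + δc²) = √(0.00872 + 6.30) = 2.51, so δw/w = 0.0770.
Q is then a monomial in w, d, u:
δQ/Q = √((δw/w)² + (1·δd/d)² + (-1·δu/u)²) = √(0.00593 + 0.00728 + 3.16e-05) = 0.115

0.115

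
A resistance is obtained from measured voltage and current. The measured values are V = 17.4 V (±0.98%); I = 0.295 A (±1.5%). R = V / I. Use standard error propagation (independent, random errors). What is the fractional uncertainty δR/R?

Since R is a product/quotient, work with relative uncertainties:
  (1·δV/V)² = (1×0.00980)² = 9.6e-05;  (-1·δI/I)² = (-1×0.0150)² = 0.000225
δR/R = √(0.000321) = 0.0179

0.0179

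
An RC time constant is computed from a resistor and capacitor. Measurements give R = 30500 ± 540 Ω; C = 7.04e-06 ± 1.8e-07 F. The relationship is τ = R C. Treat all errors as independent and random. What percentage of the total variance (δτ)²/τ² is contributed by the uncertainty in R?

32.4%

(δτ/τ)² = (1·δR/R)² + (1·δC/C)²
  R term: (1×0.0177)² = 0.000313
  C term: (1×0.0256)² = 0.000654
Total = 0.000967. Share from R = 0.000313/0.000967 = 0.324.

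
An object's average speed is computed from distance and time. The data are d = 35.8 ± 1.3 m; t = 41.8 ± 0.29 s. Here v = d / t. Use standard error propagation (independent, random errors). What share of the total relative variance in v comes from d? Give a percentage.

96.5%

(δv/v)² = (1·δd/d)² + (-1·δt/t)²
  d term: (1×0.0363)² = 0.00132
  t term: (-1×0.00694)² = 4.81e-05
Total = 0.00137. Share from d = 0.00132/0.00137 = 0.965.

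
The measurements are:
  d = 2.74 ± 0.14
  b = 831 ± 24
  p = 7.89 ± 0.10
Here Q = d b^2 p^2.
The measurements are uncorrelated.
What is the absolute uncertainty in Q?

9.56e+06

Products/powers → add relative errors in quadrature, weighted by exponent:
  (1·δd/d)² = (1×0.0511)² = 0.00261;  (2·δb/b)² = (2×0.0289)² = 0.00334;  (2·δp/p)² = (2×0.0127)² = 0.000643
δQ/Q = √(0.00659) = 0.0812
Q = 1.18e+08, so δQ = 0.0812 × 1.18e+08 = 9.56e+06.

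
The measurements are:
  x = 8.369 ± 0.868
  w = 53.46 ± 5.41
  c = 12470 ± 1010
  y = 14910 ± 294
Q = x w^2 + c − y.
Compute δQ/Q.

0.258

Let p = x·w^2 = 23920. δp/p = √((1·δx/x)² + (2·δw/w)²) = √(0.0108 + 0.0410) = 0.227, so δp = 5440.
Q = p + c − y: δQ = √(δp² + δc² + δy²) = √(2.96e+07 + 1.02e+06 + 86400) = 5540
Q = 21480, so δQ/Q = 5540/21480 = 0.258.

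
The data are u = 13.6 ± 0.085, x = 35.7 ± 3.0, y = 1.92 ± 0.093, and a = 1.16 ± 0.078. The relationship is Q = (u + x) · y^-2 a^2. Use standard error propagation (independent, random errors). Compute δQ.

3.18

Let w = u + x = 49.3. δw = √(δu² + δx²) = √(0.00723 + 9.00) = 3.00, so δw/w = 0.0609.
Q is then a monomial in w, y, a:
δQ/Q = √((δw/w)² + (-2·δy/y)² + (2·δa/a)²) = √(0.00371 + 0.00938 + 0.0181) = 0.177
Q = 18.0, so δQ = 0.177 × 18.0 = 3.18.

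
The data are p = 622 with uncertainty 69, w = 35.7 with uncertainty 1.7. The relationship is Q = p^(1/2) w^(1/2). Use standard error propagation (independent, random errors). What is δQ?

Each factor contributes (exponent × relative error)² to (δQ/Q)²:
  (½·δp/p)² = (0.5×0.111)² = 0.00308;  (½·δw/w)² = (0.5×0.0476)² = 0.000567
δQ/Q = √(0.00364) = 0.0604
Q = 149, so δQ = 0.0604 × 149 = 8.99.

8.99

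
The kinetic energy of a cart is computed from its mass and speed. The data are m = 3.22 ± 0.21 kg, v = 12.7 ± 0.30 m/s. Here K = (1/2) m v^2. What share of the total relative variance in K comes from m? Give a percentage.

65.6%

(δK/K)² = (1·δm/m)² + (2·δv/v)²
  m term: (1×0.0652)² = 0.00425
  v term: (2×0.0236)² = 0.00223
Total = 0.00649. Share from m = 0.00425/0.00649 = 0.656.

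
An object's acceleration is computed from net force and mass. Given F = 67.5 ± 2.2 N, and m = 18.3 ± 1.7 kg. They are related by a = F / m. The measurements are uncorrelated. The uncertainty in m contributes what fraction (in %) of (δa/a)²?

(δa/a)² = (1·δF/F)² + (-1·δm/m)²
  F term: (1×0.0326)² = 0.00106
  m term: (-1×0.0929)² = 0.00863
Total = 0.00969. Share from m = 0.00863/0.00969 = 0.890.

89.0%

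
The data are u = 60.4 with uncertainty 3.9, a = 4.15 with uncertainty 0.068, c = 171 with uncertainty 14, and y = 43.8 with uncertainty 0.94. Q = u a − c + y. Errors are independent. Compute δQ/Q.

Let p = u·a = 251. δp/p = √((1·δu/u)² + (1·δa/a)²) = √(0.00417 + 0.000268) = 0.0666, so δp = 16.7.
Q = p − c + y: δQ = √(δp² + δc² + δy²) = √(279 + 196 + 0.884) = 21.8
Q = 123, so δQ/Q = 21.8/123 = 0.177.

0.177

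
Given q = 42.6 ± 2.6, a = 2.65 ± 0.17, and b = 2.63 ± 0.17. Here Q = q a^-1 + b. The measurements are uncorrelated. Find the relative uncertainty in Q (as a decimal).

0.0766

Let p = q·a^-1 = 16.1. δp/p = √((1·δq/q)² + (-1·δa/a)²) = √(0.00373 + 0.00412) = 0.0885, so δp = 1.42.
Q = p + b: δQ = √(δp² + δb²) = √(2.03 + 0.0289) = 1.43
Q = 18.7, so δQ/Q = 1.43/18.7 = 0.0766.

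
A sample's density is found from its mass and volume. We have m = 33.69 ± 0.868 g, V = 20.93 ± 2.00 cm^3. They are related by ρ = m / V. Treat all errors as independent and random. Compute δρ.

0.159 g/cm^3

Relative error in a monomial: (δρ/ρ)² = Σ (nᵢ · δxᵢ/xᵢ)².
  (1·δm/m)² = (1×0.0258)² = 0.000664;  (-1·δV/V)² = (-1×0.0956)² = 0.00913
δρ/ρ = √(0.00979) = 0.0990
ρ = 1.610 g/cm^3, so δρ = 0.0990 × 1.610 = 0.159 g/cm^3.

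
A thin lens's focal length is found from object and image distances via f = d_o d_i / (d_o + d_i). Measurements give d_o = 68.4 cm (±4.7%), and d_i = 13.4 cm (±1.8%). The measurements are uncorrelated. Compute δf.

0.189 cm

∂f/∂d_o = (d_i/(d_o+d_i))² = 0.0268;  ∂f/∂d_i = (d_o/(d_o+d_i))² = 0.699
δf = √((∂f/∂d_o · δd_o)² + (∂f/∂d_i · δd_i)²) = √(0.00744 + 0.0284) = 0.189 cm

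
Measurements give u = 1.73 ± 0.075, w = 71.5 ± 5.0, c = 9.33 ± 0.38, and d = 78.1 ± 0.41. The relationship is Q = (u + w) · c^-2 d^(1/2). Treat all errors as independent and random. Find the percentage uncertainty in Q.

10.6%

Let h = u + w = 73.2. δh = √(δu² + δw²) = √(0.00562 + 25.0) = 5.00, so δh/h = 0.0683.
Q is then a monomial in h, c, d:
δQ/Q = √((δh/h)² + (-2·δc/c)² + (½·δd/d)²) = √(0.00466 + 0.00664 + 6.89e-06) = 0.106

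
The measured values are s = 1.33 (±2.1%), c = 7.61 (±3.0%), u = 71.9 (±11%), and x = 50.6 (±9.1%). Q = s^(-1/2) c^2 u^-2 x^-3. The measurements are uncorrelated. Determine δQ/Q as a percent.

Since Q is a product/quotient, work with relative uncertainties:
  (−½·δs/s)² = (-0.5×0.0210)² = 0.000110;  (2·δc/c)² = (2×0.0300)² = 0.00360;  (-2·δu/u)² = (-2×0.110)² = 0.0484;  (-3·δx/x)² = (-3×0.0910)² = 0.0745
δQ/Q = √(0.127) = 0.356

35.6%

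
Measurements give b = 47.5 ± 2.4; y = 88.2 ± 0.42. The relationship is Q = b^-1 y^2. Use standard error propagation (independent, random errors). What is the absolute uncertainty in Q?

8.42

For a monomial Q ∝ b^-1, y^2, fractional errors add in quadrature:
  (-1·δb/b)² = (-1×0.0505)² = 0.00255;  (2·δy/y)² = (2×0.00476)² = 9.07e-05
δQ/Q = √(0.00264) = 0.0514
Q = 164, so δQ = 0.0514 × 164 = 8.42.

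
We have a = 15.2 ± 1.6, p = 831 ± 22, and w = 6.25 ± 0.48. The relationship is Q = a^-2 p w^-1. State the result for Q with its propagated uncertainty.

0.575 ± 0.130

Products/powers → add relative errors in quadrature, weighted by exponent:
  (-2·δa/a)² = (-2×0.105)² = 0.0443;  (1·δp/p)² = (1×0.0265)² = 0.000701;  (-1·δw/w)² = (-1×0.0768)² = 0.00590
δQ/Q = √(0.0509) = 0.226
Q = 0.575, so δQ = 0.226 × 0.575 = 0.130.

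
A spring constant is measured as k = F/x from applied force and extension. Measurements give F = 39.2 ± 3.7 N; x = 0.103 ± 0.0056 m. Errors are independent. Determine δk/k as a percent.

10.9%

Each factor contributes (exponent × relative error)² to (δk/k)²:
  (1·δF/F)² = (1×0.0944)² = 0.00891;  (-1·δx/x)² = (-1×0.0544)² = 0.00296
δk/k = √(0.0119) = 0.109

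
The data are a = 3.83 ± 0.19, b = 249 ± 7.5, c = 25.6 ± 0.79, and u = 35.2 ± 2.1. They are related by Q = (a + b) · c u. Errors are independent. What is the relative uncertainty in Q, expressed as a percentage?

7.34%

Let w = a + b = 253. δw = √(δa² + δb²) = √(0.0361 + 56.2) = 7.50, so δw/w = 0.0297.
Q is then a monomial in w, c, u:
δQ/Q = √((δw/w)² + (1·δc/c)² + (1·δu/u)²) = √(0.000881 + 0.000952 + 0.00356) = 0.0734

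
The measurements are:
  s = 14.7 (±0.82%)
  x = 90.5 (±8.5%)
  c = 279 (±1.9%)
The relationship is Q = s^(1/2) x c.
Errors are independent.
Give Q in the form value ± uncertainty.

Relative error in a monomial: (δQ/Q)² = Σ (nᵢ · δxᵢ/xᵢ)².
  (½·δs/s)² = (0.5×0.00820)² = 1.68e-05;  (1·δx/x)² = (1×0.0850)² = 0.00723;  (1·δc/c)² = (1×0.0190)² = 0.000361
δQ/Q = √(0.00760) = 0.0872
Q = 96800, so δQ = 0.0872 × 96800 = 8440.

96800 ± 8440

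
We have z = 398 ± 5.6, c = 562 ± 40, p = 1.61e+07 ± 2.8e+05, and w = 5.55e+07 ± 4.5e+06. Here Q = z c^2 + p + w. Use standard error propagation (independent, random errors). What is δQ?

1.85e+07

Let h = z·c^2 = 1.26e+08. δh/h = √((1·δz/z)² + (2·δc/c)²) = √(0.000198 + 0.0203) = 0.143, so δh = 1.8e+07.
Q = h + p + w: δQ = √(δh² + δp² + δw²) = √(3.23e+14 + 7.84e+10 + 2.02e+13) = 1.85e+07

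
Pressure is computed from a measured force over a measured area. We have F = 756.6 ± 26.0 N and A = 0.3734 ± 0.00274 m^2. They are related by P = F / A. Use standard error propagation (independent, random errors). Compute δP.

71.2 Pa

For a monomial P ∝ F, A^-1, fractional errors add in quadrature:
  (1·δF/F)² = (1×0.0344)² = 0.00118;  (-1·δA/A)² = (-1×0.00734)² = 5.38e-05
δP/P = √(0.00123) = 0.0351
P = 2026 Pa, so δP = 0.0351 × 2026 = 71.2 Pa.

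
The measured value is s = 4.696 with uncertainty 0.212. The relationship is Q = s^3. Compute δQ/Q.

Q ∝ s^3, so δQ/Q = |3| · δs/s = 3 × 0.0451 = 0.135.

0.135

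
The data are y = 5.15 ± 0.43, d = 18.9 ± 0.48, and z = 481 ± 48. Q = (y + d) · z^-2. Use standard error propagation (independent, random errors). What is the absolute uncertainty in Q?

2.09e-05

Let u = y + d = 24.0. δu = √(δy² + δd²) = √(0.185 + 0.230) = 0.644, so δu/u = 0.0268.
Q is then a monomial in u, z:
δQ/Q = √((δu/u)² + (-2·δz/z)²) = √(0.000718 + 0.0398) = 0.201
Q = 0.000104, so δQ = 0.201 × 0.000104 = 2.09e-05.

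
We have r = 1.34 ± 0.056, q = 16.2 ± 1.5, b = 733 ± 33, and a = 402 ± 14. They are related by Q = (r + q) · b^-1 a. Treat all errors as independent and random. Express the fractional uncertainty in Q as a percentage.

10.3%

Let u = r + q = 17.5. δu = √(δr² + δq²) = √(0.00314 + 2.25) = 1.50, so δu/u = 0.0856.
Q is then a monomial in u, b, a:
δQ/Q = √((δu/u)² + (-1·δb/b)² + (1·δa/a)²) = √(0.00732 + 0.00203 + 0.00121) = 0.103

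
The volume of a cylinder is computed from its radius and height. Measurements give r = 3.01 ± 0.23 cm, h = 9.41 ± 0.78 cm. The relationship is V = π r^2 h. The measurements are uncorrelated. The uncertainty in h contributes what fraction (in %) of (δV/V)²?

22.7%

(δV/V)² = (2·δr/r)² + (1·δh/h)²
  r term: (2×0.0764)² = 0.0234
  h term: (1×0.0829)² = 0.00687
Total = 0.0302. Share from h = 0.00687/0.0302 = 0.227.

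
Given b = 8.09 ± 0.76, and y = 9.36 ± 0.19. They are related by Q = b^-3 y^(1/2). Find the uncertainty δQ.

For a monomial Q ∝ b^-3, y^(1/2), fractional errors add in quadrature:
  (-3·δb/b)² = (-3×0.0939)² = 0.0794;  (½·δy/y)² = (0.5×0.0203)² = 0.000103
δQ/Q = √(0.0795) = 0.282
Q = 0.00578, so δQ = 0.282 × 0.00578 = 0.00163.

0.00163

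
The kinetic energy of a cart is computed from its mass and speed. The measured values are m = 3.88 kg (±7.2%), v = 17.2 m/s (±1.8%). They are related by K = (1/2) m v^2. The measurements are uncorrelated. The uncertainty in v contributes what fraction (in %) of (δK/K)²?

20.0%

(δK/K)² = (1·δm/m)² + (2·δv/v)²
  m term: (1×0.0720)² = 0.00518
  v term: (2×0.0180)² = 0.00130
Total = 0.00648. Share from v = 0.00130/0.00648 = 0.200.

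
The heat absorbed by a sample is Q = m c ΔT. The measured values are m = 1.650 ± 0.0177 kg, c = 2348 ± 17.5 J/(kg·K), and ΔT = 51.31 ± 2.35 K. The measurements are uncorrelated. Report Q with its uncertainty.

198800 ± 9470 J

Products/powers → add relative errors in quadrature, weighted by exponent:
  (1·δm/m)² = (1×0.0107)² = 0.000115;  (1·δc/c)² = (1×0.00745)² = 5.55e-05;  (1·δΔT/ΔT)² = (1×0.0458)² = 0.00210
δQ/Q = √(0.00227) = 0.0476
Q = 198800 J, so δQ = 0.0476 × 198800 = 9470 J.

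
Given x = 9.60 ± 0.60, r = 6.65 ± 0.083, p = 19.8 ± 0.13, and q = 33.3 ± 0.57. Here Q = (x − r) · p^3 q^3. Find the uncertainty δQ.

1.8e+08

Let u = x − r = 2.95. δu = √(δx² + δr²) = √(0.360 + 0.00689) = 0.606, so δu/u = 0.205.
Q is then a monomial in u, p, q:
δQ/Q = √((δu/u)² + (3·δp/p)² + (3·δq/q)²) = √(0.0422 + 0.000388 + 0.00264) = 0.213
Q = 8.46e+08, so δQ = 0.213 × 8.46e+08 = 1.8e+08.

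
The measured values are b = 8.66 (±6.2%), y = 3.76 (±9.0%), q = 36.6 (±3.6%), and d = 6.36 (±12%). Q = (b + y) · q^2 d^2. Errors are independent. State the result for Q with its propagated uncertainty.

(6.73 ± 1.72) × 10^5

Let u = b + y = 12.4. δu = √(δb² + δy²) = √(0.288 + 0.115) = 0.635, so δu/u = 0.0511.
Q is then a monomial in u, q, d:
δQ/Q = √((δu/u)² + (2·δq/q)² + (2·δd/d)²) = √(0.00261 + 0.00518 + 0.0576) = 0.256
Q = 6.73e+05, so δQ = 0.256 × 6.73e+05 = 1.72e+05.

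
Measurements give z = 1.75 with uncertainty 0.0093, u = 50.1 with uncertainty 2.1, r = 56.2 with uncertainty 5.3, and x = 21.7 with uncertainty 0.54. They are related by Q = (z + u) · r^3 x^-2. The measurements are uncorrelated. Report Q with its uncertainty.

19500 ± 5670

Let w = z + u = 51.9. δw = √(δz² + δu²) = √(8.65e-05 + 4.41) = 2.10, so δw/w = 0.0405.
Q is then a monomial in w, r, x:
δQ/Q = √((δw/w)² + (3·δr/r)² + (-2·δx/x)²) = √(0.00164 + 0.0800 + 0.00248) = 0.290
Q = 19500, so δQ = 0.290 × 19500 = 5670.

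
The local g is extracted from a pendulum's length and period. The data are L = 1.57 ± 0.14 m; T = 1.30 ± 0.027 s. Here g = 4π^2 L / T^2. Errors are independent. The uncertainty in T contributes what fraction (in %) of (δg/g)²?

(δg/g)² = (1·δL/L)² + (-2·δT/T)²
  L term: (1×0.0892)² = 0.00795
  T term: (-2×0.0208)² = 0.00173
Total = 0.00968. Share from T = 0.00173/0.00968 = 0.178.

17.8%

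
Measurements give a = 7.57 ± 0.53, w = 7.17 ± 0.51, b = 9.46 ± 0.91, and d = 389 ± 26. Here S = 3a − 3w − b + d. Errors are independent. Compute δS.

26.1

S is a linear combination, so absolute uncertainties add in quadrature:
  (3·δa)² = 2.53;  (3·δw)² = 2.34;  (δb)² = 0.828;  (δd)² = 676
δS = √(682) = 26.1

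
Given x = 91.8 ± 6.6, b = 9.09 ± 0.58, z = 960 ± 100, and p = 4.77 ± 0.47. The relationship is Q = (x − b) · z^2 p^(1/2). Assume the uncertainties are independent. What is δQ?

Let u = x − b = 82.7. δu = √(δx² + δb²) = √(43.6 + 0.336) = 6.63, so δu/u = 0.0801.
Q is then a monomial in u, z, p:
δQ/Q = √((δu/u)² + (2·δz/z)² + (½·δp/p)²) = √(0.00642 + 0.0434 + 0.00243) = 0.229
Q = 1.66e+08, so δQ = 0.229 × 1.66e+08 = 3.81e+07.

3.81e+07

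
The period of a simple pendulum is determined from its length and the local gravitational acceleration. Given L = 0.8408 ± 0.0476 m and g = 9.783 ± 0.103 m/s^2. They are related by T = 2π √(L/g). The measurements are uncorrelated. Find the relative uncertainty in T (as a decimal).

0.0288

Each factor contributes (exponent × relative error)² to (δT/T)²:
  (½·δL/L)² = (0.5×0.0566)² = 0.000801;  (−½·δg/g)² = (-0.5×0.0105)² = 2.77e-05
δT/T = √(0.000829) = 0.0288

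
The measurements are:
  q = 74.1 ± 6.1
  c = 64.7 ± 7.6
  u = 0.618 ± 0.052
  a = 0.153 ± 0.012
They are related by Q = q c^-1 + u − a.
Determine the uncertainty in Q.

Let p = q·c^-1 = 1.15. δp/p = √((1·δq/q)² + (-1·δc/c)²) = √(0.00678 + 0.0138) = 0.143, so δp = 0.164.
Q = p + u − a: δQ = √(δp² + δu² + δa²) = √(0.0270 + 0.00270 + 0.000144) = 0.173

0.173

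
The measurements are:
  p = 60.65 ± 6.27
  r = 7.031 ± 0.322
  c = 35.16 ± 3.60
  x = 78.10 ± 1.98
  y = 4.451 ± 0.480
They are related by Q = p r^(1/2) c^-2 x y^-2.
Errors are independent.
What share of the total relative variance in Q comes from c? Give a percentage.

41.8%

(δQ/Q)² = (1·δp/p)² + (½·δr/r)² + (-2·δc/c)² + (1·δx/x)² + (-2·δy/y)²
  p term: (1×0.103)² = 0.0107
  r term: (0.5×0.0458)² = 0.000524
  c term: (-2×0.102)² = 0.0419
  x term: (1×0.0254)² = 0.000643
  y term: (-2×0.108)² = 0.0465
Total = 0.100. Share from c = 0.0419/0.100 = 0.418.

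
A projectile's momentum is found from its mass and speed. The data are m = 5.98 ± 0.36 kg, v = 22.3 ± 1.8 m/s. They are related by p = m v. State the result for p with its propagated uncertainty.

133 ± 13.4 kg·m/s

Each factor contributes (exponent × relative error)² to (δp/p)²:
  (1·δm/m)² = (1×0.0602)² = 0.00362;  (1·δv/v)² = (1×0.0807)² = 0.00652
δp/p = √(0.0101) = 0.101
p = 133 kg·m/s, so δp = 0.101 × 133 = 13.4 kg·m/s.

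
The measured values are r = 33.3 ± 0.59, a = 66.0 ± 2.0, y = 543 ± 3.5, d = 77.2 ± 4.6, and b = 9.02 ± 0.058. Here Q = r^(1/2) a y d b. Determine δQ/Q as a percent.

6.80%

Products/powers → add relative errors in quadrature, weighted by exponent:
  (½·δr/r)² = (0.5×0.0177)² = 7.85e-05;  (1·δa/a)² = (1×0.0303)² = 0.000918;  (1·δy/y)² = (1×0.00645)² = 4.15e-05;  (1·δd/d)² = (1×0.0596)² = 0.00355;  (1·δb/b)² = (1×0.00643)² = 4.13e-05
δQ/Q = √(0.00463) = 0.0680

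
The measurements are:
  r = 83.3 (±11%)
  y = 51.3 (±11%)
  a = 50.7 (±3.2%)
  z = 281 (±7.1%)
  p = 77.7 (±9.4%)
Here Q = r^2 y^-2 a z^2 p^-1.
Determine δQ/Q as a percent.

Products/powers → add relative errors in quadrature, weighted by exponent:
  (2·δr/r)² = (2×0.110)² = 0.0484;  (-2·δy/y)² = (-2×0.110)² = 0.0484;  (1·δa/a)² = (1×0.0320)² = 0.00102;  (2·δz/z)² = (2×0.0710)² = 0.0202;  (-1·δp/p)² = (-1×0.0940)² = 0.00884
δQ/Q = √(0.127) = 0.356

35.6%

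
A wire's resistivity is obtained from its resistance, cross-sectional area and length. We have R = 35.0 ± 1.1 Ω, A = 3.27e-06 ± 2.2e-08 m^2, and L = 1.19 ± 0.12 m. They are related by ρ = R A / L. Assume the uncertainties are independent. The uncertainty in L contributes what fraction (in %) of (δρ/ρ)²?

(δρ/ρ)² = (1·δR/R)² + (1·δA/A)² + (-1·δL/L)²
  R term: (1×0.0314)² = 0.000988
  A term: (1×0.00673)² = 4.53e-05
  L term: (-1×0.101)² = 0.0102
Total = 0.0112. Share from L = 0.0102/0.0112 = 0.908.

90.8%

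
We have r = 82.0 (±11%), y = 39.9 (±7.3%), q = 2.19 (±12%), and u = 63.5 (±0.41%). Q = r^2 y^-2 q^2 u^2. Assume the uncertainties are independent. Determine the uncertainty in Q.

Products/powers → add relative errors in quadrature, weighted by exponent:
  (2·δr/r)² = (2×0.110)² = 0.0484;  (-2·δy/y)² = (-2×0.0730)² = 0.0213;  (2·δq/q)² = (2×0.120)² = 0.0576;  (2·δu/u)² = (2×0.00410)² = 6.72e-05
δQ/Q = √(0.127) = 0.357
Q = 81700, so δQ = 0.357 × 81700 = 29200.

29200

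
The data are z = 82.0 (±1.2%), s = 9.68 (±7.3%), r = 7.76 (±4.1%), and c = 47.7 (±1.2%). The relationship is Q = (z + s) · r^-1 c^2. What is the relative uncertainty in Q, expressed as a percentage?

4.93%

Let u = z + s = 91.7. δu = √(δz² + δs²) = √(0.968 + 0.499) = 1.21, so δu/u = 0.0132.
Q is then a monomial in u, r, c:
δQ/Q = √((δu/u)² + (-1·δr/r)² + (2·δc/c)²) = √(0.000175 + 0.00168 + 0.000576) = 0.0493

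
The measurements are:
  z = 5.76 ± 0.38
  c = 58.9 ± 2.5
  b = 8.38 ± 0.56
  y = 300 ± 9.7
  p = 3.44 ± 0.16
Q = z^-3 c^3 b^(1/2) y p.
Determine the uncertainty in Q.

Each factor contributes (exponent × relative error)² to (δQ/Q)²:
  (-3·δz/z)² = (-3×0.0660)² = 0.0392;  (3·δc/c)² = (3×0.0424)² = 0.0162;  (½·δb/b)² = (0.5×0.0668)² = 0.00112;  (1·δy/y)² = (1×0.0323)² = 0.00105;  (1·δp/p)² = (1×0.0465)² = 0.00216
δQ/Q = √(0.0597) = 0.244
Q = 3.19e+06, so δQ = 0.244 × 3.19e+06 = 7.81e+05.

7.81e+05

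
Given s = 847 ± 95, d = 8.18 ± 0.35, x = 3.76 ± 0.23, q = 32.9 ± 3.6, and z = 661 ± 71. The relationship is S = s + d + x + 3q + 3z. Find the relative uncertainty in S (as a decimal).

Each term contributes (cᵢ δxᵢ)² to (δS)²:
  (δs)² = 9020;  (δd)² = 0.122;  (δx)² = 0.0529;  (3·δq)² = 117;  (3·δz)² = 45400
δS = √(54500) = 233
S = 2940, so δS/S = 233/2940 = 0.0794.

0.0794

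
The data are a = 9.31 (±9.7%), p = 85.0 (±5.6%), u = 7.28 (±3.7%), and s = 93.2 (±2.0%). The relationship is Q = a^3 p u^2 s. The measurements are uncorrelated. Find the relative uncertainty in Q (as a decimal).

0.306

Relative error in a monomial: (δQ/Q)² = Σ (nᵢ · δxᵢ/xᵢ)².
  (3·δa/a)² = (3×0.0970)² = 0.0847;  (1·δp/p)² = (1×0.0560)² = 0.00314;  (2·δu/u)² = (2×0.0370)² = 0.00548;  (1·δs/s)² = (1×0.0200)² = 0.000400
δQ/Q = √(0.0937) = 0.306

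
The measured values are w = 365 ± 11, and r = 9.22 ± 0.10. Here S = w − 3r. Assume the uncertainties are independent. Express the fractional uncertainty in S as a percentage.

S is a linear combination, so absolute uncertainties add in quadrature:
  (δw)² = 121;  (3·δr)² = 0.0900
δS = √(121) = 11.0
S = 337, so δS/S = 11.0/337 = 0.0326.

3.26%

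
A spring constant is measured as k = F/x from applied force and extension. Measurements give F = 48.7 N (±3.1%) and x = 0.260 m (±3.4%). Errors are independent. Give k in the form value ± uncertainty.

187 ± 8.62 N/m

Relative error in a monomial: (δk/k)² = Σ (nᵢ · δxᵢ/xᵢ)².
  (1·δF/F)² = (1×0.0310)² = 0.000961;  (-1·δx/x)² = (-1×0.0340)² = 0.00116
δk/k = √(0.00212) = 0.0460
k = 187 N/m, so δk = 0.0460 × 187 = 8.62 N/m.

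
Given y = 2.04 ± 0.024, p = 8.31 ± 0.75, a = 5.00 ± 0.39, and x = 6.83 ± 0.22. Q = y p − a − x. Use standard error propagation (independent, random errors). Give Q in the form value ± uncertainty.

5.12 ± 1.61

Let w = y·p = 17.0. δw/w = √((1·δy/y)² + (1·δp/p)²) = √(0.000138 + 0.00815) = 0.0910, so δw = 1.54.
Q = w − a − x: δQ = √(δw² + δa² + δx²) = √(2.38 + 0.152 + 0.0484) = 1.61
Q = 5.12.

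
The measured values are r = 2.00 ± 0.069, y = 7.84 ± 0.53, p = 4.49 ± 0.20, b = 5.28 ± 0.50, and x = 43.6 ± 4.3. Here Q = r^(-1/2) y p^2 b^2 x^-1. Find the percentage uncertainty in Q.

Q is a product of powers, so relative uncertainties combine in quadrature:
  (−½·δr/r)² = (-0.5×0.0345)² = 0.000298;  (1·δy/y)² = (1×0.0676)² = 0.00457;  (2·δp/p)² = (2×0.0445)² = 0.00794;  (2·δb/b)² = (2×0.0947)² = 0.0359;  (-1·δx/x)² = (-1×0.0986)² = 0.00973
δQ/Q = √(0.0584) = 0.242

24.2%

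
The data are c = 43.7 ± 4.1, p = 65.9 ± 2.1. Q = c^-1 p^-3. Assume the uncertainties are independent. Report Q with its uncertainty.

(8.00 ± 1.07) × 10^-8

Since Q is a product/quotient, work with relative uncertainties:
  (-1·δc/c)² = (-1×0.0938)² = 0.00880;  (-3·δp/p)² = (-3×0.0319)² = 0.00914
δQ/Q = √(0.0179) = 0.134
Q = 8e-08, so δQ = 0.134 × 8e-08 = 1.07e-08.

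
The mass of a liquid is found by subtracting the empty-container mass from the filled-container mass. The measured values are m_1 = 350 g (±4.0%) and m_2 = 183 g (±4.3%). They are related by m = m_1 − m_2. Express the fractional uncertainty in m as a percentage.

9.62%

Sums and differences: (δm)² = Σ (cᵢ δxᵢ)².
  (δm_1)² = 196;  (δm_2)² = 61.9
δm = √(258) = 16.1 g
m = 167 g, so δm/m = 16.1/167 = 0.0962.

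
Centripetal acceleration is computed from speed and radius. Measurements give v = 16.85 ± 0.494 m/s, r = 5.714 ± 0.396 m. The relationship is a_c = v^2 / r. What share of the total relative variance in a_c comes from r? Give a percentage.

58.3%

(δa_c/a_c)² = (2·δv/v)² + (-1·δr/r)²
  v term: (2×0.0293)² = 0.00344
  r term: (-1×0.0693)² = 0.00480
Total = 0.00824. Share from r = 0.00480/0.00824 = 0.583.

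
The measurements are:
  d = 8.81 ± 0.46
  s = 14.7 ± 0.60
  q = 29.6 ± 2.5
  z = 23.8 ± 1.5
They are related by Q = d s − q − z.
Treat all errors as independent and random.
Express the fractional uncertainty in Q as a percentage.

11.9%

Let p = d·s = 130. δp/p = √((1·δd/d)² + (1·δs/s)²) = √(0.00273 + 0.00167) = 0.0663, so δp = 8.58.
Q = p − q − z: δQ = √(δp² + δq² + δz²) = √(73.7 + 6.25 + 2.25) = 9.06
Q = 76.1, so δQ/Q = 9.06/76.1 = 0.119.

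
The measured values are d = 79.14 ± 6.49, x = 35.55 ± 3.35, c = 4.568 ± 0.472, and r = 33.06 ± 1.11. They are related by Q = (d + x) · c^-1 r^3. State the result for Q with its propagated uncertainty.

Let u = d + x = 114.7. δu = √(δd² + δx²) = √(42.1 + 11.2) = 7.30, so δu/u = 0.0637.
Q is then a monomial in u, c, r:
δQ/Q = √((δu/u)² + (-1·δc/c)² + (3·δr/r)²) = √(0.00406 + 0.0107 + 0.0101) = 0.158
Q = 907200, so δQ = 0.158 × 907200 = 1.43e+05.

(9.072 ± 1.43) × 10^5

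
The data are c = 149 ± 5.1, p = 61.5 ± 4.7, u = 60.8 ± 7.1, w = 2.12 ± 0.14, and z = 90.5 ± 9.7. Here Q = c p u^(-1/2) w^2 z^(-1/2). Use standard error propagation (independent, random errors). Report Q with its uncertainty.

555 ± 97.3

Since Q is a product/quotient, work with relative uncertainties:
  (1·δc/c)² = (1×0.0342)² = 0.00117;  (1·δp/p)² = (1×0.0764)² = 0.00584;  (−½·δu/u)² = (-0.5×0.117)² = 0.00341;  (2·δw/w)² = (2×0.0660)² = 0.0174;  (−½·δz/z)² = (-0.5×0.107)² = 0.00287
δQ/Q = √(0.0307) = 0.175
Q = 555, so δQ = 0.175 × 555 = 97.3.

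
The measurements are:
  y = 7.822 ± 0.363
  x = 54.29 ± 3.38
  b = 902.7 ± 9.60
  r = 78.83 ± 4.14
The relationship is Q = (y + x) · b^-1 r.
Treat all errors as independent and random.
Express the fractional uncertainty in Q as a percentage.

7.66%

Let u = y + x = 62.11. δu = √(δy² + δx²) = √(0.132 + 11.4) = 3.40, so δu/u = 0.0547.
Q is then a monomial in u, b, r:
δQ/Q = √((δu/u)² + (-1·δb/b)² + (1·δr/r)²) = √(0.00300 + 0.000113 + 0.00276) = 0.0766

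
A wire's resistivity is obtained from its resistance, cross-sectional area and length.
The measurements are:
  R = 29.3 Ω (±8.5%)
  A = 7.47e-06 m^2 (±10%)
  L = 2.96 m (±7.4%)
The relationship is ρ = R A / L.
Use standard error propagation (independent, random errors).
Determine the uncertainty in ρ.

1.11e-05 Ω·m

Products/powers → add relative errors in quadrature, weighted by exponent:
  (1·δR/R)² = (1×0.0850)² = 0.00723;  (1·δA/A)² = (1×0.100)² = 0.0100;  (-1·δL/L)² = (-1×0.0740)² = 0.00548
δρ/ρ = √(0.0227) = 0.151
ρ = 7.39e-05 Ω·m, so δρ = 0.151 × 7.39e-05 = 1.11e-05 Ω·m.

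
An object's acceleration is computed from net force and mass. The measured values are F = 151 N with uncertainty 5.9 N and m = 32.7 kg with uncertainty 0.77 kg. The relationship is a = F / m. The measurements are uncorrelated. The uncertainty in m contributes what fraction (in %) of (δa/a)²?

(δa/a)² = (1·δF/F)² + (-1·δm/m)²
  F term: (1×0.0391)² = 0.00153
  m term: (-1×0.0235)² = 0.000554
Total = 0.00208. Share from m = 0.000554/0.00208 = 0.266.

26.6%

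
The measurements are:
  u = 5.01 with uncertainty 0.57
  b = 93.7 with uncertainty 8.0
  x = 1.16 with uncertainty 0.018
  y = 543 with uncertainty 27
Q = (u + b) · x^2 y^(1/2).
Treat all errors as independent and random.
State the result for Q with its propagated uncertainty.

Let w = u + b = 98.7. δw = √(δu² + δb²) = √(0.325 + 64.0) = 8.02, so δw/w = 0.0813.
Q is then a monomial in w, x, y:
δQ/Q = √((δw/w)² + (2·δx/x)² + (½·δy/y)²) = √(0.00660 + 0.000963 + 0.000618) = 0.0905
Q = 3100, so δQ = 0.0905 × 3100 = 280.

3100 ± 280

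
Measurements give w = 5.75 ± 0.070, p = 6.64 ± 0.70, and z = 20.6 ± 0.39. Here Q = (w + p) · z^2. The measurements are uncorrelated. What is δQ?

Let u = w + p = 12.4. δu = √(δw² + δp²) = √(0.00490 + 0.490) = 0.703, so δu/u = 0.0568.
Q is then a monomial in u, z:
δQ/Q = √((δu/u)² + (2·δz/z)²) = √(0.00322 + 0.00143) = 0.0682
Q = 5260, so δQ = 0.0682 × 5260 = 359.

359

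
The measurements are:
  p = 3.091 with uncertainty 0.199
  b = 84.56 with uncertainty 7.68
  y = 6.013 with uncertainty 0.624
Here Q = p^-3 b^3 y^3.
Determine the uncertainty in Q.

Q is a product of powers, so relative uncertainties combine in quadrature:
  (-3·δp/p)² = (-3×0.0644)² = 0.0373;  (3·δb/b)² = (3×0.0908)² = 0.0742;  (3·δy/y)² = (3×0.104)² = 0.0969
δQ/Q = √(0.208) = 0.457
Q = 4.451e+06, so δQ = 0.457 × 4.451e+06 = 2.03e+06.

2.03e+06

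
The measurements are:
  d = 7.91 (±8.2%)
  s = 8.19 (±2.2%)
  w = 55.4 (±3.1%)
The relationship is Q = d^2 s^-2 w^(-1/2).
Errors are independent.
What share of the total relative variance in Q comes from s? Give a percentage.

(δQ/Q)² = (2·δd/d)² + (-2·δs/s)² + (−½·δw/w)²
  d term: (2×0.0820)² = 0.0269
  s term: (-2×0.0220)² = 0.00194
  w term: (-0.5×0.0310)² = 0.000240
Total = 0.0291. Share from s = 0.00194/0.0291 = 0.0666.

6.66%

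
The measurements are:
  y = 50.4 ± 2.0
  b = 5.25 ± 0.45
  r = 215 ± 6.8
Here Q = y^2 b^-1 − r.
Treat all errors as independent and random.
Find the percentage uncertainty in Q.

21.2%

Let p = y^2·b^-1 = 484. δp/p = √((2·δy/y)² + (-1·δb/b)²) = √(0.00630 + 0.00735) = 0.117, so δp = 56.5.
Q = p − r: δQ = √(δp² + δr²) = √(3190 + 46.2) = 56.9
Q = 269, so δQ/Q = 56.9/269 = 0.212.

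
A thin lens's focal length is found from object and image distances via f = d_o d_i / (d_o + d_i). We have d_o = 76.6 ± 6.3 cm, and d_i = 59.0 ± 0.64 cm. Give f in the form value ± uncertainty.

∂f/∂d_o = (d_i/(d_o+d_i))² = 0.189;  ∂f/∂d_i = (d_o/(d_o+d_i))² = 0.319
δf = √((∂f/∂d_o · δd_o)² + (∂f/∂d_i · δd_i)²) = √(1.42 + 0.0417) = 1.21 cm
f = 33.3 cm.

33.3 ± 1.21 cm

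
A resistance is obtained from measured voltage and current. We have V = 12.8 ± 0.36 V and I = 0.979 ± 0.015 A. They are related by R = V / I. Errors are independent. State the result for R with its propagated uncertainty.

13.1 ± 0.419 Ω

Products/powers → add relative errors in quadrature, weighted by exponent:
  (1·δV/V)² = (1×0.0281)² = 0.000791;  (-1·δI/I)² = (-1×0.0153)² = 0.000235
δR/R = √(0.00103) = 0.0320
R = 13.1 Ω, so δR = 0.0320 × 13.1 = 0.419 Ω.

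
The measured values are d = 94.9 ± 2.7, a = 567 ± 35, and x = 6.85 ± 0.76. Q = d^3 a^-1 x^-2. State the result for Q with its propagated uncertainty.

Products/powers → add relative errors in quadrature, weighted by exponent:
  (3·δd/d)² = (3×0.0285)² = 0.00729;  (-1·δa/a)² = (-1×0.0617)² = 0.00381;  (-2·δx/x)² = (-2×0.111)² = 0.0492
δQ/Q = √(0.0603) = 0.246
Q = 32.1, so δQ = 0.246 × 32.1 = 7.89.

32.1 ± 7.89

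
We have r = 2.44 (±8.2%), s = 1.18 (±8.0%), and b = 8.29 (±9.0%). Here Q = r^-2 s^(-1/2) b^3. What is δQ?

28.1

Each factor contributes (exponent × relative error)² to (δQ/Q)²:
  (-2·δr/r)² = (-2×0.0820)² = 0.0269;  (−½·δs/s)² = (-0.5×0.0800)² = 0.00160;  (3·δb/b)² = (3×0.0900)² = 0.0729
δQ/Q = √(0.101) = 0.318
Q = 88.1, so δQ = 0.318 × 88.1 = 28.1.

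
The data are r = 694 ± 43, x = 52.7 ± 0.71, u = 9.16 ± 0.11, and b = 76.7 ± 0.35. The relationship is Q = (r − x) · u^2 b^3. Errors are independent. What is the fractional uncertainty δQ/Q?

0.0725

Let w = r − x = 641. δw = √(δr² + δx²) = √(1850 + 0.504) = 43.0, so δw/w = 0.0671.
Q is then a monomial in w, u, b:
δQ/Q = √((δw/w)² + (2·δu/u)² + (3·δb/b)²) = √(0.00450 + 0.000577 + 0.000187) = 0.0725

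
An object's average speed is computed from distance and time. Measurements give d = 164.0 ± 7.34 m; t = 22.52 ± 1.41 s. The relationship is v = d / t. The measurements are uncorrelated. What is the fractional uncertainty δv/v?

0.0770

Products/powers → add relative errors in quadrature, weighted by exponent:
  (1·δd/d)² = (1×0.0448)² = 0.00200;  (-1·δt/t)² = (-1×0.0626)² = 0.00392
δv/v = √(0.00592) = 0.0770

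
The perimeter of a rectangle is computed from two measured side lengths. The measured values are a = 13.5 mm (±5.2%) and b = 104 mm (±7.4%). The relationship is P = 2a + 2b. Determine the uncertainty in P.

For a sum/difference, combine absolute errors in quadrature:
  (2·δa)² = 1.97;  (2·δb)² = 237
δP = √(239) = 15.5 mm

15.5 mm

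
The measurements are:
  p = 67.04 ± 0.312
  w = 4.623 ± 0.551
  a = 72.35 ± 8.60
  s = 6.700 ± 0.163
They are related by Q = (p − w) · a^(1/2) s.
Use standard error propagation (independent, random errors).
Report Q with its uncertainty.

3557 ± 231

Let u = p − w = 62.42. δu = √(δp² + δw²) = √(0.0973 + 0.304) = 0.633, so δu/u = 0.0101.
Q is then a monomial in u, a, s:
δQ/Q = √((δu/u)² + (½·δa/a)² + (1·δs/s)²) = √(0.000103 + 0.00353 + 0.000592) = 0.0650
Q = 3557, so δQ = 0.0650 × 3557 = 231.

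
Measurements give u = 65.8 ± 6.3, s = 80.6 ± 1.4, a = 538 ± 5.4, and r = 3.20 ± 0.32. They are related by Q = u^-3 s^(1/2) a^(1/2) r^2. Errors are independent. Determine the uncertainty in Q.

0.00262

Products/powers → add relative errors in quadrature, weighted by exponent:
  (-3·δu/u)² = (-3×0.0957)² = 0.0825;  (½·δs/s)² = (0.5×0.0174)² = 7.54e-05;  (½·δa/a)² = (0.5×0.0100)² = 2.52e-05;  (2·δr/r)² = (2×0.100)² = 0.0400
δQ/Q = √(0.123) = 0.350
Q = 0.00748, so δQ = 0.350 × 0.00748 = 0.00262.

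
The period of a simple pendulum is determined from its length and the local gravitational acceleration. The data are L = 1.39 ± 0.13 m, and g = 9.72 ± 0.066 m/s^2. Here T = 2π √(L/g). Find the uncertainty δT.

0.111 s

Each factor contributes (exponent × relative error)² to (δT/T)²:
  (½·δL/L)² = (0.5×0.0935)² = 0.00219;  (−½·δg/g)² = (-0.5×0.00679)² = 1.15e-05
δT/T = √(0.00220) = 0.0469
T = 2.38 s, so δT = 0.0469 × 2.38 = 0.111 s.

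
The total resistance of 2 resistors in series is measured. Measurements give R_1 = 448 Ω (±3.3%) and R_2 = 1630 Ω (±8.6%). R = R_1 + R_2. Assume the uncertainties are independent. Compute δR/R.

0.0678

Sums and differences: (δR)² = Σ (cᵢ δxᵢ)².
  (δR_1)² = 219;  (δR_2)² = 19700
δR = √(19900) = 141 Ω
R = 2080 Ω, so δR/R = 141/2080 = 0.0678.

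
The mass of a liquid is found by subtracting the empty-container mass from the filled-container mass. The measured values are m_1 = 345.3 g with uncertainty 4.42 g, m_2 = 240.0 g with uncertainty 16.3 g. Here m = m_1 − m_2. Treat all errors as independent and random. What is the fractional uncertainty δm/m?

Each term contributes (cᵢ δxᵢ)² to (δm)²:
  (δm_1)² = 19.5;  (δm_2)² = 266
δm = √(285) = 16.9 g
m = 105.3 g, so δm/m = 16.9/105.3 = 0.160.

0.160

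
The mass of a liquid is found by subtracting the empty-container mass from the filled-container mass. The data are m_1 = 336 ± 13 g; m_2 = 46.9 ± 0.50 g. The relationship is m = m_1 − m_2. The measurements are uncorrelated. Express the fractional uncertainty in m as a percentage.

Each term contributes (cᵢ δxᵢ)² to (δm)²:
  (δm_1)² = 169;  (δm_2)² = 0.250
δm = √(169) = 13.0 g
m = 289 g, so δm/m = 13.0/289 = 0.0450.

4.50%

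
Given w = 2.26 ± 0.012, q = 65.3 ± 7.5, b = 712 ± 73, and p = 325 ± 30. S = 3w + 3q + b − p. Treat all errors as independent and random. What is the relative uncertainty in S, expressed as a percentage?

For a sum/difference, combine absolute errors in quadrature:
  (3·δw)² = 0.00130;  (3·δq)² = 506;  (δb)² = 5330;  (δp)² = 900
δS = √(6740) = 82.1
S = 590, so δS/S = 82.1/590 = 0.139.

13.9%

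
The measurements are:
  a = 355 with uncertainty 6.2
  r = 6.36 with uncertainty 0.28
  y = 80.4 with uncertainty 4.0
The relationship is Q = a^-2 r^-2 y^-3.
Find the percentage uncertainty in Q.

17.7%

Each factor contributes (exponent × relative error)² to (δQ/Q)²:
  (-2·δa/a)² = (-2×0.0175)² = 0.00122;  (-2·δr/r)² = (-2×0.0440)² = 0.00775;  (-3·δy/y)² = (-3×0.0498)² = 0.0223
δQ/Q = √(0.0312) = 0.177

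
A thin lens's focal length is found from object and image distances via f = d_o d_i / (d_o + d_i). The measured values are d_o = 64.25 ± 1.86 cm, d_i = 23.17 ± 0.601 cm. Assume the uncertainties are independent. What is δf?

∂f/∂d_o = (d_i/(d_o+d_i))² = 0.0702;  ∂f/∂d_i = (d_o/(d_o+d_i))² = 0.540
δf = √((∂f/∂d_o · δd_o)² + (∂f/∂d_i · δd_i)²) = √(0.0171 + 0.105) = 0.350 cm

0.350 cm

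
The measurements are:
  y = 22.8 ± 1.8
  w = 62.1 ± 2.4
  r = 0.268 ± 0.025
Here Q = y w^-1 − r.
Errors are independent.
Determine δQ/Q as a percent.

41.2%

Let p = y·w^-1 = 0.367. δp/p = √((1·δy/y)² + (-1·δw/w)²) = √(0.00623 + 0.00149) = 0.0879, so δp = 0.0323.
Q = p − r: δQ = √(δp² + δr²) = √(0.00104 + 0.000625) = 0.0408
Q = 0.0991, so δQ/Q = 0.0408/0.0991 = 0.412.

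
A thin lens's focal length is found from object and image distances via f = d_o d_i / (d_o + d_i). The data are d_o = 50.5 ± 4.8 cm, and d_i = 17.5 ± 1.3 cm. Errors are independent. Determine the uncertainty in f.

0.784 cm

∂f/∂d_o = (d_i/(d_o+d_i))² = 0.0662;  ∂f/∂d_i = (d_o/(d_o+d_i))² = 0.552
δf = √((∂f/∂d_o · δd_o)² + (∂f/∂d_i · δd_i)²) = √(0.101 + 0.514) = 0.784 cm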